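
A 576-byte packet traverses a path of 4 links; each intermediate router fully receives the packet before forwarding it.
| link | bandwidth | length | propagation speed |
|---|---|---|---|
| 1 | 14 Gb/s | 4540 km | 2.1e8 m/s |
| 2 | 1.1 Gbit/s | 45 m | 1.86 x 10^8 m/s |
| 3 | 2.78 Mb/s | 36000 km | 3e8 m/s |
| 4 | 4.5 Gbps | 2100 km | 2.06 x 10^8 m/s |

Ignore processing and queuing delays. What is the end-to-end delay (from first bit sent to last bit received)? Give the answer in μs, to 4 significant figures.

153500 μs

L = 576 × 8 = 4608 bits.
Transmission delays (L/R per hop): 0.329143, 4.18909, 1657.55, 1.024 μs; sum = 1663.1 μs.
Propagation delays (d/s per hop): 21619, 0.241935, 120000, 10194.2 μs; sum = 151813 μs.
End-to-end = 153500 μs.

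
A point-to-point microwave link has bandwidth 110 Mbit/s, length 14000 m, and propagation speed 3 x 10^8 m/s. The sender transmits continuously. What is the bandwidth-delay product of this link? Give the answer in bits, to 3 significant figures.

Propagation delay = 14000 / 300000000 = 4.66667e-05 s.
BDP = R × t_prop = 110000000 × 4.66667e-05 = 5133.33 bits.

5130 bits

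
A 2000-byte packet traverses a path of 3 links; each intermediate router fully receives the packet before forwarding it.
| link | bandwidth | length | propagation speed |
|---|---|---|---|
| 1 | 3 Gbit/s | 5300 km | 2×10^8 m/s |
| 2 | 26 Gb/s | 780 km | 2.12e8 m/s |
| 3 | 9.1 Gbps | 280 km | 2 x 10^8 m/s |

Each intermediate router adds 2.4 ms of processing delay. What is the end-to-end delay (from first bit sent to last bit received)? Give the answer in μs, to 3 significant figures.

L = 2000 × 8 = 16000 bits.
Transmission delays (L/R per hop): 5.33333, 0.615385, 1.75824 μs; sum = 7.70696 μs.
Propagation delays (d/s per hop): 26500, 3679.25, 1400 μs; sum = 31579.2 μs.
Processing at 2 router(s): 2 × 2.4 ms = 4800 μs.
End-to-end = 36400 μs.

36400 μs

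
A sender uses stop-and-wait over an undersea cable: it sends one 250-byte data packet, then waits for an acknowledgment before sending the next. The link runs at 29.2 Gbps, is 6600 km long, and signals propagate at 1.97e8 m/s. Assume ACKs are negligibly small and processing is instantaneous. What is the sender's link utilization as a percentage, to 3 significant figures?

t_tx = L/R = 2000/29200000000 = 6.84932e-08 s.
t_prop = 6600000/197000000 = 0.0335025 s; RTT = 0.0670051 s.
Cycle = t_tx + RTT = 0.0670051 s.
Utilization = t_tx / cycle = 6.84932e-08/0.0670051 = 0.000102 %.

0.000102 %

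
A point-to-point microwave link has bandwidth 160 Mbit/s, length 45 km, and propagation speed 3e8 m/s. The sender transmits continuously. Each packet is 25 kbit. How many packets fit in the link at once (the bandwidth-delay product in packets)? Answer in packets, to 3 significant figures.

Propagation delay = 45000 / 300000000 = 0.00015 s.
BDP = R × t_prop = 160000000 × 0.00015 = 24000 bits.
In packets of 25000 bits: 0.960 packets.

0.960 packets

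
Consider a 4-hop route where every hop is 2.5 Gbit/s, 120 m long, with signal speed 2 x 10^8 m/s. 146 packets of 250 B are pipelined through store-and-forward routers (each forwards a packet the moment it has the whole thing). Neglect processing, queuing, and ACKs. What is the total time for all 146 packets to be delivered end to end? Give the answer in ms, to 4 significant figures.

Per-hop transmission t_tx = L/R = 2000/2500000000 = 0.0008 ms.
Per-hop propagation t_prop = 120/200000000 = 0.0006 ms.
Pipeline fill: first packet needs 4·t_tx to clear all hops; remaining 145 packets each add one t_tx.
Total = (4+146-1)·t_tx + 4·t_prop = 149·0.0008 + 4·0.0006 = 0.1216 ms.

0.1216 ms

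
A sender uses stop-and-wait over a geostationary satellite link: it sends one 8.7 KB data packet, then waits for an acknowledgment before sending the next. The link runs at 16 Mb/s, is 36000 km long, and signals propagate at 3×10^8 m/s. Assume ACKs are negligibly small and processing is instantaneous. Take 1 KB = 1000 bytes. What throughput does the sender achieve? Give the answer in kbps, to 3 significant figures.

t_tx = L/R = 69600/16000000 = 0.00435 s.
t_prop = 36000000/300000000 = 0.12 s; RTT = 0.24 s.
Cycle = t_tx + RTT = 0.24435 s.
Throughput = L / cycle = 69600 / 0.24435 = 285 kbps.

285 kbps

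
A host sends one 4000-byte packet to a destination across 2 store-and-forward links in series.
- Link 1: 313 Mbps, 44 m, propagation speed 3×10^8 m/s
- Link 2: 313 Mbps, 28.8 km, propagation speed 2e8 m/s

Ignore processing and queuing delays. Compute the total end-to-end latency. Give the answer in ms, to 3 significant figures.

L = 4000 × 8 = 32000 bits.
Transmission delay per hop = L/R = 32000/313000000 = 0.102236 ms; 2 hops → 0.204473 ms.
Propagation delays (d/s per hop): 0.000146667, 0.144 ms; sum = 0.144147 ms.
End-to-end = 0.349 ms.

0.349 ms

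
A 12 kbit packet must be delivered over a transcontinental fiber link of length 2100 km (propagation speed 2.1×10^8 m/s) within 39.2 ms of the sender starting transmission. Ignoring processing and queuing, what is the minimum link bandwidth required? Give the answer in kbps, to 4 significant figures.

411.0 kbps

Propagation delay = 2100000 / 210000000 = 10 ms.
Transmission budget = 39.2 − 10 = 29.2 ms.
R ≥ L / t_tx = 12000 bits / 0.0292 s = 411.0 kbps.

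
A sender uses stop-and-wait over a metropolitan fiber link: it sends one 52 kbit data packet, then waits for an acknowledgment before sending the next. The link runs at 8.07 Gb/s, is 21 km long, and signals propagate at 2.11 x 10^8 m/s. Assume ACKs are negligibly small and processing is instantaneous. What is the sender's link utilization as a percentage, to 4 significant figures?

3.136 %

t_tx = L/R = 52000/8070000000 = 6.44362e-06 s.
t_prop = 21000/211000000 = 9.95261e-05 s; RTT = 0.000199052 s.
Cycle = t_tx + RTT = 0.000205496 s.
Utilization = t_tx / cycle = 6.44362e-06/0.000205496 = 3.136 %.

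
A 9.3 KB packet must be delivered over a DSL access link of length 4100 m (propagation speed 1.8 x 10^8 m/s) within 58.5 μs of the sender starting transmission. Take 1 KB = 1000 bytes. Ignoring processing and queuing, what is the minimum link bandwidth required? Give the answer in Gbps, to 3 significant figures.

2.08 Gbps

L = 74400 bits.
Propagation delay = 4100 / 180000000 = 22.7778 μs.
Transmission budget = 58.5 − 22.7778 = 35.7222 μs.
R ≥ L / t_tx = 74400 bits / 3.57222e-05 s = 2.08 Gbps.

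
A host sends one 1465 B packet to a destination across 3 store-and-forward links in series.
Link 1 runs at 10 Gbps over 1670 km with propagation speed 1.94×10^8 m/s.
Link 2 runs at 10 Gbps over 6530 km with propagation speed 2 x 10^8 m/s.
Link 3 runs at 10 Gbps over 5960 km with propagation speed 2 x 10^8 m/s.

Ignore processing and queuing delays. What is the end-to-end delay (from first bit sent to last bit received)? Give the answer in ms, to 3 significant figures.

71.1 ms

L = 1465 × 8 = 11720 bits.
Transmission delay per hop = L/R = 11720/10000000000 = 0.001172 ms; 3 hops → 0.003516 ms.
Propagation delays (d/s per hop): 8.60825, 32.65, 29.8 ms; sum = 71.0582 ms.
End-to-end = 71.1 ms.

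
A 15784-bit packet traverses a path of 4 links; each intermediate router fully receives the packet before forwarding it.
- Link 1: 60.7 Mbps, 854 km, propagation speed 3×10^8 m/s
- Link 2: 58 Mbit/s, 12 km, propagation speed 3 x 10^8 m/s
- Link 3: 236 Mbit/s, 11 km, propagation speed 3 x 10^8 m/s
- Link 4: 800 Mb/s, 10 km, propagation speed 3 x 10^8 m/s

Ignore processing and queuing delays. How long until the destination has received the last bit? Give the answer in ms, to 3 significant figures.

Transmission delays (L/R per hop): 0.260033, 0.272138, 0.0668814, 0.01973 ms; sum = 0.618782 ms.
Propagation delays (d/s per hop): 2.84667, 0.04, 0.0366667, 0.0333333 ms; sum = 2.95667 ms.
End-to-end = 3.58 ms.

3.58 ms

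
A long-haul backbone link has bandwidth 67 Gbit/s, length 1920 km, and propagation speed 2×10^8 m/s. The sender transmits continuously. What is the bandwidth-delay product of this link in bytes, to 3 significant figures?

Propagation delay = 1920000 / 200000000 = 0.0096 s.
BDP = R × t_prop = 67000000000 × 0.0096 = 643200000 bits.
In bytes: 643200000/8 = 80400000 bytes.

80400000 bytes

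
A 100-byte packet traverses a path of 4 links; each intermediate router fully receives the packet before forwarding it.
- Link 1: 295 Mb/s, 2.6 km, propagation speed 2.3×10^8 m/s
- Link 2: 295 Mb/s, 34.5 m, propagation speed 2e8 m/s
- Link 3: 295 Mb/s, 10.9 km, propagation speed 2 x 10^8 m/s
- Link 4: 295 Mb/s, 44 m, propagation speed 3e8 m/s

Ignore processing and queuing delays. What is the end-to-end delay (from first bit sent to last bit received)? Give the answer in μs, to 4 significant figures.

76.97 μs

L = 100 × 8 = 800 bits.
Transmission delay per hop = L/R = 800/295000000 = 2.71186 μs; 4 hops → 10.8475 μs.
Propagation delays (d/s per hop): 11.3043, 0.1725, 54.5, 0.146667 μs; sum = 66.1235 μs.
End-to-end = 76.97 μs.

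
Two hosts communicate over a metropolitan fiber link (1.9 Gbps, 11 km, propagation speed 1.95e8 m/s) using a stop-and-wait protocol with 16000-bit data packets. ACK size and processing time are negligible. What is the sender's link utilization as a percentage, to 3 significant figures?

6.95 %

t_tx = L/R = 16000/1900000000 = 8.42105e-06 s.
t_prop = 11000/195000000 = 5.64103e-05 s; RTT = 0.000112821 s.
Cycle = t_tx + RTT = 0.000121242 s.
Utilization = t_tx / cycle = 8.42105e-06/0.000121242 = 6.95 %.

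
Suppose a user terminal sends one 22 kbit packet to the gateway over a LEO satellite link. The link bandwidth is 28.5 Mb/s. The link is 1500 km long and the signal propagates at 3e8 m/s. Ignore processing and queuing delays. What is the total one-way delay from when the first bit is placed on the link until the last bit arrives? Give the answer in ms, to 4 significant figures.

L = 22000 bits.
Transmission delay = L/R = 22000 / 28500000 = 0.77193 ms.
Propagation delay = d/s = 1500000 m / 300000000 m/s = 5 ms.
Total = 5.772 ms.

5.772 ms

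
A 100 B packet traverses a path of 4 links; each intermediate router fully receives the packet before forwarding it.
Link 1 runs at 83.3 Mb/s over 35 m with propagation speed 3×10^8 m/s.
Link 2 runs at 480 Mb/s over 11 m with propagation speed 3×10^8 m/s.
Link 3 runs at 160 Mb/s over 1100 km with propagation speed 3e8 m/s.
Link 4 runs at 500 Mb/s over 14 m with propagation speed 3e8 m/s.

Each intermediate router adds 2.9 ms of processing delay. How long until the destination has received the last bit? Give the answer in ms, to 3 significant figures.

L = 100 × 8 = 800 bits.
Transmission delays (L/R per hop): 0.00960384, 0.00166667, 0.005, 0.0016 ms; sum = 0.0178705 ms.
Propagation delays (d/s per hop): 0.000116667, 3.66667e-05, 3.66667, 4.66667e-05 ms; sum = 3.66687 ms.
Processing at 3 router(s): 3 × 2.9 ms = 8.7 ms.
End-to-end = 12.4 ms.

12.4 ms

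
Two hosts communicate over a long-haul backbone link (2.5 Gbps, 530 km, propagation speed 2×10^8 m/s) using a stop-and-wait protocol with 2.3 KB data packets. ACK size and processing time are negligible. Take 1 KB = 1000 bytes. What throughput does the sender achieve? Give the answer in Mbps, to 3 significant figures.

t_tx = L/R = 18400/2500000000 = 7.36e-06 s.
t_prop = 530000/200000000 = 0.00265 s; RTT = 0.0053 s.
Cycle = t_tx + RTT = 0.00530736 s.
Throughput = L / cycle = 18400 / 0.00530736 = 3.47 Mbps.

3.47 Mbps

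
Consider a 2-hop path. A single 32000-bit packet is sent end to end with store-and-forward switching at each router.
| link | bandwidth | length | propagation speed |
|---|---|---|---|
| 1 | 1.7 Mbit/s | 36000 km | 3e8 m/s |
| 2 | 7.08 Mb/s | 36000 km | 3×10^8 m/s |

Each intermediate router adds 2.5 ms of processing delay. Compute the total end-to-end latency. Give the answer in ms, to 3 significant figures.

Transmission delays (L/R per hop): 18.8235, 4.51977 ms; sum = 23.3433 ms.
Propagation delays (d/s per hop): 120, 120 ms; sum = 240 ms.
Processing at 1 router(s): 1 × 2.5 ms = 2.5 ms.
End-to-end = 266 ms.

266 ms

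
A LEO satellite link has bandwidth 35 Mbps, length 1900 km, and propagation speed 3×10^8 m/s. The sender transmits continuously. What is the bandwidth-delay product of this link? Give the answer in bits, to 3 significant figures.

222000 bits

Propagation delay = 1900000 / 300000000 = 0.00633333 s.
BDP = R × t_prop = 35000000 × 0.00633333 = 221667 bits.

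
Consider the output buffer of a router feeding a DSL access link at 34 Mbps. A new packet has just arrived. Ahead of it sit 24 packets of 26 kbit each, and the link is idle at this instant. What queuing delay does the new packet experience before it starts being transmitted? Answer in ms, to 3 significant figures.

18.4 ms

Each queued packet: L/R = 26000/34000000 = 0.764706 ms.
24 queued → 18.3529 ms.
Queuing delay = 18.4 ms.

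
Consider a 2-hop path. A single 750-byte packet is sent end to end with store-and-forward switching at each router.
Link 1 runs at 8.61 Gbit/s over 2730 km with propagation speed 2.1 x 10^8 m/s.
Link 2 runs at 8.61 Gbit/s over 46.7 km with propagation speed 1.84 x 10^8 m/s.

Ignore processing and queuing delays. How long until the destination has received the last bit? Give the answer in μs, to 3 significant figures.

13300 μs

L = 750 × 8 = 6000 bits.
Transmission delay per hop = L/R = 6000/8610000000 = 0.696864 μs; 2 hops → 1.39373 μs.
Propagation delays (d/s per hop): 13000, 253.804 μs; sum = 13253.8 μs.
End-to-end = 13300 μs.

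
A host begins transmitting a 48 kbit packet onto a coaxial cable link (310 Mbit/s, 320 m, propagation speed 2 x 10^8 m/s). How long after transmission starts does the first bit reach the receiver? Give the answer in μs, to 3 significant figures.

1.60 μs

First bit experiences only propagation delay: d/s = 320/200000000 = 1.60 μs.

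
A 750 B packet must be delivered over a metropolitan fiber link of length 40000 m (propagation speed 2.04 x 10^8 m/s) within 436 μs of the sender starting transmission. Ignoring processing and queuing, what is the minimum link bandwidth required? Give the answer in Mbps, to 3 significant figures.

L = 6000 bits.
Propagation delay = 40000 / 204000000 = 196.078 μs.
Transmission budget = 436 − 196.078 = 239.922 μs.
R ≥ L / t_tx = 6000 bits / 0.000239922 s = 25.0 Mbps.

25.0 Mbps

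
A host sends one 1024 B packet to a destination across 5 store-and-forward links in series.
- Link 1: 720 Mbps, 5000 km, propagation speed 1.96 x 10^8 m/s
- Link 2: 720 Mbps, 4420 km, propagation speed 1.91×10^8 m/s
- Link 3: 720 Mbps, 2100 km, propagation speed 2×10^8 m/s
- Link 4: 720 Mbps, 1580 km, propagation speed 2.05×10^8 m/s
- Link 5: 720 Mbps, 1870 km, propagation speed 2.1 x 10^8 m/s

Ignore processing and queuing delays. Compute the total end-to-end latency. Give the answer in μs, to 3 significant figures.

L = 1024 × 8 = 8192 bits.
Transmission delay per hop = L/R = 8192/720000000 = 11.3778 μs; 5 hops → 56.8889 μs.
Propagation delays (d/s per hop): 25510.2, 23141.4, 10500, 7707.32, 8904.76 μs; sum = 75763.6 μs.
End-to-end = 75800 μs.

75800 μs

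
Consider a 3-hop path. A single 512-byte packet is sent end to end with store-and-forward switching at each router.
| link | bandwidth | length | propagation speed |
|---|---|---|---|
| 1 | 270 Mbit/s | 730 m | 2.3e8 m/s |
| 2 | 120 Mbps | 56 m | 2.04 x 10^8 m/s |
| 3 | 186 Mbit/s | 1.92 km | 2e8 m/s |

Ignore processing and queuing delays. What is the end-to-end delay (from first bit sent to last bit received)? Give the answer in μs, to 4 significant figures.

84.37 μs

L = 512 × 8 = 4096 bits.
Transmission delays (L/R per hop): 15.1704, 34.1333, 22.0215 μs; sum = 71.3252 μs.
Propagation delays (d/s per hop): 3.17391, 0.27451, 9.6 μs; sum = 13.0484 μs.
End-to-end = 84.37 μs.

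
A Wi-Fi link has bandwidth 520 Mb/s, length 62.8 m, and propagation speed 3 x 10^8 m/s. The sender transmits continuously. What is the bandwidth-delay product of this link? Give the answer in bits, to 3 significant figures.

Propagation delay = 62.8 / 300000000 = 2.09333e-07 s.
BDP = R × t_prop = 520000000 × 2.09333e-07 = 108.853 bits.

109 bits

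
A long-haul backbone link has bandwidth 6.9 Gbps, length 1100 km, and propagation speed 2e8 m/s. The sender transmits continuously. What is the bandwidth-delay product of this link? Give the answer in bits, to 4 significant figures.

Propagation delay = 1100000 / 200000000 = 0.0055 s.
BDP = R × t_prop = 6900000000 × 0.0055 = 37950000 bits.

37950000 bits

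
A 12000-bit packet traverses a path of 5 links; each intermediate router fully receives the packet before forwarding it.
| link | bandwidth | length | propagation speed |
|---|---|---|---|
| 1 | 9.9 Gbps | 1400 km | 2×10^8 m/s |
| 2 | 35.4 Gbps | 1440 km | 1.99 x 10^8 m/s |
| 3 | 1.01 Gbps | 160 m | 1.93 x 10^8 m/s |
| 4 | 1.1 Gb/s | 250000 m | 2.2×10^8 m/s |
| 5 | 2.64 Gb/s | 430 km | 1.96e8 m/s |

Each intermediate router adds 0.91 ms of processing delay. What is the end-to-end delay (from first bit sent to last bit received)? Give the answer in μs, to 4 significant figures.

21240 μs

Transmission delays (L/R per hop): 1.21212, 0.338983, 11.8812, 10.9091, 4.54545 μs; sum = 28.8868 μs.
Propagation delays (d/s per hop): 7000, 7236.18, 0.829016, 1136.36, 2193.88 μs; sum = 17567.3 μs.
Processing at 4 router(s): 4 × 0.91 ms = 3640 μs.
End-to-end = 21240 μs.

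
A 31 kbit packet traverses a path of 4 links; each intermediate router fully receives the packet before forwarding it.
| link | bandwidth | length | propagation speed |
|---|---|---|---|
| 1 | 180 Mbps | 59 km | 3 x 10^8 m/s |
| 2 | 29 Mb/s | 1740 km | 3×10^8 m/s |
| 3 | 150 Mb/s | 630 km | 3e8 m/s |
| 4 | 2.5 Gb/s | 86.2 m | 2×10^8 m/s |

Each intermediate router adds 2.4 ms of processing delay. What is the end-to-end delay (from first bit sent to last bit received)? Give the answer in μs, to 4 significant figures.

16760 μs

L = 31000 bits.
Transmission delays (L/R per hop): 172.222, 1068.97, 206.667, 12.4 μs; sum = 1460.25 μs.
Propagation delays (d/s per hop): 196.667, 5800, 2100, 0.431 μs; sum = 8097.1 μs.
Processing at 3 router(s): 3 × 2.4 ms = 7200 μs.
End-to-end = 16760 μs.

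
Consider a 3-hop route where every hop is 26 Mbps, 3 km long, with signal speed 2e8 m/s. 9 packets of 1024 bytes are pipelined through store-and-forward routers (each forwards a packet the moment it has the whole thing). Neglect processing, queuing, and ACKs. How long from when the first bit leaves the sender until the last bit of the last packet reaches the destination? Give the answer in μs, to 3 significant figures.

Per-hop transmission t_tx = L/R = 8192/26000000 = 315.077 μs.
Per-hop propagation t_prop = 3000/200000000 = 15 μs.
Pipeline fill: first packet needs 3·t_tx to clear all hops; remaining 8 packets each add one t_tx.
Total = (3+9-1)·t_tx + 3·t_prop = 11·315.077 + 3·15 = 3510 μs.

3510 μs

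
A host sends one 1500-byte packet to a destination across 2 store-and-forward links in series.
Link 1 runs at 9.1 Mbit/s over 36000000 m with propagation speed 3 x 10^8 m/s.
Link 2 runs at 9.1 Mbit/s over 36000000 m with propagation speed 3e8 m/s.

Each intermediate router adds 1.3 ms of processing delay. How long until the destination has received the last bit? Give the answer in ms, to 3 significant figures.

244 ms

L = 1500 × 8 = 12000 bits.
Transmission delay per hop = L/R = 12000/9100000 = 1.31868 ms; 2 hops → 2.63736 ms.
Propagation delays (d/s per hop): 120, 120 ms; sum = 240 ms.
Processing at 1 router(s): 1 × 1.3 ms = 1.3 ms.
End-to-end = 244 ms.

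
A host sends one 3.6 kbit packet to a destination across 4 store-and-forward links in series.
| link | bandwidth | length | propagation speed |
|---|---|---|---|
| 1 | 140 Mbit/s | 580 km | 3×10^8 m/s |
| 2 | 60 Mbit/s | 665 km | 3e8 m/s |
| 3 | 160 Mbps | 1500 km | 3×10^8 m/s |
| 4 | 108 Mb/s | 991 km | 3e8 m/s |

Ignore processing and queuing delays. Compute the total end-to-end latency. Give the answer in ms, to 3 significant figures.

12.6 ms

L = 3600 bits.
Transmission delays (L/R per hop): 0.0257143, 0.06, 0.0225, 0.0333333 ms; sum = 0.141548 ms.
Propagation delays (d/s per hop): 1.93333, 2.21667, 5, 3.30333 ms; sum = 12.4533 ms.
End-to-end = 12.6 ms.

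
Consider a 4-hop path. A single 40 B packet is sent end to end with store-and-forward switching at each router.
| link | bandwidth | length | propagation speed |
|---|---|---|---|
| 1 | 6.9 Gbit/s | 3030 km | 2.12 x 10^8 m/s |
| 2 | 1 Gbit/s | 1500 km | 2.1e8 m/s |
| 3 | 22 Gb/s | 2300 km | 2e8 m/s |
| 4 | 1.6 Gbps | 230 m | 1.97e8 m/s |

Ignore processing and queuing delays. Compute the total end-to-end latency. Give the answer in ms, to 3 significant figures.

L = 40 × 8 = 320 bits.
Transmission delays (L/R per hop): 4.63768e-05, 0.00032, 1.45455e-05, 0.0002 ms; sum = 0.000580922 ms.
Propagation delays (d/s per hop): 14.2925, 7.14286, 11.5, 0.00116751 ms; sum = 32.9365 ms.
End-to-end = 32.9 ms.

32.9 ms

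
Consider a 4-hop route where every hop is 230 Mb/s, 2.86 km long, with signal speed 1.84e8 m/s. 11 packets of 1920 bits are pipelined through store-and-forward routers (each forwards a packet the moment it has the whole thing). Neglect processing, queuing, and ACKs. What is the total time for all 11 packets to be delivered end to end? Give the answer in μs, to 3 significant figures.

179 μs

Per-hop transmission t_tx = L/R = 1920/230000000 = 8.34783 μs.
Per-hop propagation t_prop = 2860/184000000 = 15.5435 μs.
Pipeline fill: first packet needs 4·t_tx to clear all hops; remaining 10 packets each add one t_tx.
Total = (4+11-1)·t_tx + 4·t_prop = 14·8.34783 + 4·15.5435 = 179 μs.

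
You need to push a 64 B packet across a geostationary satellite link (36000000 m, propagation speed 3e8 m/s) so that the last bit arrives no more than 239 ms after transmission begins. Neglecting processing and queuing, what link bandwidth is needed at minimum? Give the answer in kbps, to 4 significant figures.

4.303 kbps

L = 512 bits.
Propagation delay = 36000000 / 300000000 = 120 ms.
Transmission budget = 239 − 120 = 119 ms.
R ≥ L / t_tx = 512 bits / 0.119 s = 4.303 kbps.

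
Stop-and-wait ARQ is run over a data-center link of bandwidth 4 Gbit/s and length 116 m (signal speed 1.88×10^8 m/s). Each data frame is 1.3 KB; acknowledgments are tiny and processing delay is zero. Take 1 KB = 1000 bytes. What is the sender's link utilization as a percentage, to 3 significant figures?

67.8 %

t_tx = L/R = 10400/4000000000 = 2.6e-06 s.
t_prop = 116/188000000 = 6.17021e-07 s; RTT = 1.23404e-06 s.
Cycle = t_tx + RTT = 3.83404e-06 s.
Utilization = t_tx / cycle = 2.6e-06/3.83404e-06 = 67.8 %.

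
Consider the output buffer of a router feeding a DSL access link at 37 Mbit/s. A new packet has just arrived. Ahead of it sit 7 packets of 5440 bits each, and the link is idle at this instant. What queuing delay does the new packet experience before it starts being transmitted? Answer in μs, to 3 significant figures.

Each queued packet: L/R = 5440/37000000 = 147.027 μs.
7 queued → 1029.19 μs.
Queuing delay = 1030 μs.

1030 μs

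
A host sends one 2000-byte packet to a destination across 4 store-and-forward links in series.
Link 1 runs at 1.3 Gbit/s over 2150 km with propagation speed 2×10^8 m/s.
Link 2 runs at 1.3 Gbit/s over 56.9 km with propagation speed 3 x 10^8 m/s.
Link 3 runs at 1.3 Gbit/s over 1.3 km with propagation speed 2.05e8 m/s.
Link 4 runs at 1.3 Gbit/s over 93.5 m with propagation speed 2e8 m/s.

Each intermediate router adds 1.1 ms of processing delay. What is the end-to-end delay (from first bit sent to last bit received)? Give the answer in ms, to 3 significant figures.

L = 2000 × 8 = 16000 bits.
Transmission delay per hop = L/R = 16000/1300000000 = 0.0123077 ms; 4 hops → 0.0492308 ms.
Propagation delays (d/s per hop): 10.75, 0.189667, 0.00634146, 0.0004675 ms; sum = 10.9465 ms.
Processing at 3 router(s): 3 × 1.1 ms = 3.3 ms.
End-to-end = 14.3 ms.

14.3 ms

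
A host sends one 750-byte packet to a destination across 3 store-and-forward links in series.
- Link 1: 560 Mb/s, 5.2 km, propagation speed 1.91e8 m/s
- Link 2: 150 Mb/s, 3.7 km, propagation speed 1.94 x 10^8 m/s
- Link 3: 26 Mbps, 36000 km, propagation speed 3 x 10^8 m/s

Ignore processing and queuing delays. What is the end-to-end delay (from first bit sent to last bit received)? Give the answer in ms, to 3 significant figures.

L = 750 × 8 = 6000 bits.
Transmission delays (L/R per hop): 0.0107143, 0.04, 0.230769 ms; sum = 0.281484 ms.
Propagation delays (d/s per hop): 0.0272251, 0.0190722, 120 ms; sum = 120.046 ms.
End-to-end = 120 ms.

120 ms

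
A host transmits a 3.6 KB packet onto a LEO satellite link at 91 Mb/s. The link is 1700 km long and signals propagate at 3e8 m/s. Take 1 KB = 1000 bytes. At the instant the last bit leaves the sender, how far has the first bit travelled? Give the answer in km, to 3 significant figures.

94.9 km

t_tx = L/R = 28800/91000000 = 0.000316484 s.
Distance = s × t_tx = 300000000 × 0.000316484 = 94.9 km.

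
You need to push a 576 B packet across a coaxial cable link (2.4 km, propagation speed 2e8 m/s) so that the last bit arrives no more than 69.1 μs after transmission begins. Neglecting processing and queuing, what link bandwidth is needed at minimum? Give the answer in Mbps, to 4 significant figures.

80.70 Mbps

L = 4608 bits.
Propagation delay = 2400 / 200000000 = 12 μs.
Transmission budget = 69.1 − 12 = 57.1 μs.
R ≥ L / t_tx = 4608 bits / 5.71e-05 s = 80.70 Mbps.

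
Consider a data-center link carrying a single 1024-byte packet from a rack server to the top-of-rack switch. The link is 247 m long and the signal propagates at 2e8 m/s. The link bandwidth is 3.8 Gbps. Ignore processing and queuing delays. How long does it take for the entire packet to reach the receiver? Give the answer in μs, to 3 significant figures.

L = 1024 × 8 = 8192 bits.
Transmission delay = L/R = 8192 / 3800000000 = 2.15579 μs.
Propagation delay = d/s = 247 m / 200000000 m/s = 1.235 μs.
Total = 3.39 μs.

3.39 μs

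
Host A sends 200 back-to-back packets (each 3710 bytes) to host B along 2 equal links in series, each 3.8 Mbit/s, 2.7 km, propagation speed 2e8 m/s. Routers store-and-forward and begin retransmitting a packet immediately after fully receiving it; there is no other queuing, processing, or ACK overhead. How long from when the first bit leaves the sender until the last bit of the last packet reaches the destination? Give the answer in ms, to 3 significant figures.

Per-hop transmission t_tx = L/R = 29680/3800000 = 7.81053 ms.
Per-hop propagation t_prop = 2700/200000000 = 0.0135 ms.
Pipeline fill: first packet needs 2·t_tx to clear all hops; remaining 199 packets each add one t_tx.
Total = (2+200-1)·t_tx + 2·t_prop = 201·7.81053 + 2·0.0135 = 1570 ms.

1570 ms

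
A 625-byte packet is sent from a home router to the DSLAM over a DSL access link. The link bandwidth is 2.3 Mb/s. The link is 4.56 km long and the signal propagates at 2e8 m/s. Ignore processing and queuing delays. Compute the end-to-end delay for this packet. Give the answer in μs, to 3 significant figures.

L = 625 × 8 = 5000 bits.
Transmission delay = L/R = 5000 / 2300000 = 2173.91 μs.
Propagation delay = d/s = 4560 m / 200000000 m/s = 22.8 μs.
Total = 2200 μs.

2200 μs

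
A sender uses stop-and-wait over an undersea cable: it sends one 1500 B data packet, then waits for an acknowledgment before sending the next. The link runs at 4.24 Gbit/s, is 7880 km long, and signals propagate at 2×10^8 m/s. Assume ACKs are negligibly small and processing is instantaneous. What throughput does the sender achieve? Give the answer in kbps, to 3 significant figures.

152 kbps

t_tx = L/R = 12000/4240000000 = 2.83019e-06 s.
t_prop = 7880000/200000000 = 0.0394 s; RTT = 0.0788 s.
Cycle = t_tx + RTT = 0.0788028 s.
Throughput = L / cycle = 12000 / 0.0788028 = 152 kbps.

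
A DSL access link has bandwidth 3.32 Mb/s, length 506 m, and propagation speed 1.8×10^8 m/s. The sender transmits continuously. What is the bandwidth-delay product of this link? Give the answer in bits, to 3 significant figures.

9.33 bits

Propagation delay = 506 / 180000000 = 2.81111e-06 s.
BDP = R × t_prop = 3320000 × 2.81111e-06 = 9.33289 bits.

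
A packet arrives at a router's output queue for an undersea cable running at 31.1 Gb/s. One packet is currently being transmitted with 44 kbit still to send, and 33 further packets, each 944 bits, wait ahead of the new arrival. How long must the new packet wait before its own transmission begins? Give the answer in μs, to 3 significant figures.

Each queued packet: L/R = 944/31100000000 = 0.0303537 μs.
33 queued → 1.00167 μs.
Plus remaining 44000 bits of current packet: 1.41479 μs.
Queuing delay = 2.42 μs.

2.42 μs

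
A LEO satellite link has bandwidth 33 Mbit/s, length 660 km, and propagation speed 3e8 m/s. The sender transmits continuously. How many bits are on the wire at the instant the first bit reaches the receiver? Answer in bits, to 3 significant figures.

Propagation delay = 660000 / 300000000 = 0.0022 s.
BDP = R × t_prop = 33000000 × 0.0022 = 72600 bits.

72600 bits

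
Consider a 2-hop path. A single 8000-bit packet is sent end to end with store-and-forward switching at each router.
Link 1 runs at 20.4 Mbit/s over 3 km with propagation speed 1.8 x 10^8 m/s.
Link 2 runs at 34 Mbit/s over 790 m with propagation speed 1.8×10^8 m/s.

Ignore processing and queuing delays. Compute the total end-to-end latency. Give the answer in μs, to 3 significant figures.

Transmission delays (L/R per hop): 392.157, 235.294 μs; sum = 627.451 μs.
Propagation delays (d/s per hop): 16.6667, 4.38889 μs; sum = 21.0556 μs.
End-to-end = 649 μs.

649 μs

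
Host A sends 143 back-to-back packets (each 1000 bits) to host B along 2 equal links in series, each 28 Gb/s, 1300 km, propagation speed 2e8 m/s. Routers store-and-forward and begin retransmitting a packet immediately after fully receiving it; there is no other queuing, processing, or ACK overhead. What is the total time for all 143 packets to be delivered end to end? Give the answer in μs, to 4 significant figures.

Per-hop transmission t_tx = L/R = 1000/28000000000 = 0.0357143 μs.
Per-hop propagation t_prop = 1300000/200000000 = 6500 μs.
Pipeline fill: first packet needs 2·t_tx to clear all hops; remaining 142 packets each add one t_tx.
Total = (2+143-1)·t_tx + 2·t_prop = 144·0.0357143 + 2·6500 = 13010 μs.

13010 μs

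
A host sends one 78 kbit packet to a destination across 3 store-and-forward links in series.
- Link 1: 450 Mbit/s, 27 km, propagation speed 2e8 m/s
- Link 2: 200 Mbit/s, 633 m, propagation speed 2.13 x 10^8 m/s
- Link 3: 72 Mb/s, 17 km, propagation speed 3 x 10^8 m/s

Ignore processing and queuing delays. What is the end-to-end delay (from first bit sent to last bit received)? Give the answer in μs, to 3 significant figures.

1840 μs

L = 78000 bits.
Transmission delays (L/R per hop): 173.333, 390, 1083.33 μs; sum = 1646.67 μs.
Propagation delays (d/s per hop): 135, 2.97183, 56.6667 μs; sum = 194.638 μs.
End-to-end = 1840 μs.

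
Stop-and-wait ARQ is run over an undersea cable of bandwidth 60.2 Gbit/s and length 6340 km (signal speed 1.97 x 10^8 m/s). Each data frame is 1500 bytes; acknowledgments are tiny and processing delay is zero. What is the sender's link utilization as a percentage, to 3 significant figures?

0.000310 %

t_tx = L/R = 12000/60200000000 = 1.99336e-07 s.
t_prop = 6340000/197000000 = 0.0321827 s; RTT = 0.0643655 s.
Cycle = t_tx + RTT = 0.0643657 s.
Utilization = t_tx / cycle = 1.99336e-07/0.0643657 = 0.000310 %.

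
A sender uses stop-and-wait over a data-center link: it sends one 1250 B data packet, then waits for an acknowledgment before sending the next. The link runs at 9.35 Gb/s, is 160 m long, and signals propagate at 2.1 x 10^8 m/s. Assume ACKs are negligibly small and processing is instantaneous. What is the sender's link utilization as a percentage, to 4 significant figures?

41.24 %

t_tx = L/R = 10000/9350000000 = 1.06952e-06 s.
t_prop = 160/210000000 = 7.61905e-07 s; RTT = 1.52381e-06 s.
Cycle = t_tx + RTT = 2.59333e-06 s.
Utilization = t_tx / cycle = 1.06952e-06/2.59333e-06 = 41.24 %.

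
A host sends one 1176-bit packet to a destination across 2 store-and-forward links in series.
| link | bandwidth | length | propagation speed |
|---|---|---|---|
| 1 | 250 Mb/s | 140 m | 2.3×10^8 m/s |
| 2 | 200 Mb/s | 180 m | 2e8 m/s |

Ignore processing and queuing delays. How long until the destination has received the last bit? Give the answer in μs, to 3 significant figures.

Transmission delays (L/R per hop): 4.704, 5.88 μs; sum = 10.584 μs.
Propagation delays (d/s per hop): 0.608696, 0.9 μs; sum = 1.5087 μs.
End-to-end = 12.1 μs.

12.1 μs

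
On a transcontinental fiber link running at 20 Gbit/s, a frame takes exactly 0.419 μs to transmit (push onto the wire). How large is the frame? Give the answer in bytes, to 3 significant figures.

L = R × t_tx = 20000000000 b/s × 4.19e-07 s = 8380 bits.
In bytes: 8380 / 8 = 1050 bytes.

1050 bytes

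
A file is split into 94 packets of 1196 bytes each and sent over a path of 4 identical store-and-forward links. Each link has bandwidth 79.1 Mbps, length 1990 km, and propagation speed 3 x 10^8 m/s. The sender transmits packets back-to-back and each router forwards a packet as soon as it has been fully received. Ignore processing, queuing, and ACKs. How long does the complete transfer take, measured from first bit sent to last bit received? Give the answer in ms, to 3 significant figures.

38.3 ms

Per-hop transmission t_tx = L/R = 9568/79100000 = 0.120961 ms.
Per-hop propagation t_prop = 1990000/300000000 = 6.63333 ms.
Pipeline fill: first packet needs 4·t_tx to clear all hops; remaining 93 packets each add one t_tx.
Total = (4+94-1)·t_tx + 4·t_prop = 97·0.120961 + 4·6.63333 = 38.3 ms.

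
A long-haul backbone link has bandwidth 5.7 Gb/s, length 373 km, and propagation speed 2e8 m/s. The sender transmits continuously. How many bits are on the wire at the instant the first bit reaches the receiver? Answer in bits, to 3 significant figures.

Propagation delay = 373000 / 200000000 = 0.001865 s.
BDP = R × t_prop = 5700000000 × 0.001865 = 10630500 bits.

10600000 bits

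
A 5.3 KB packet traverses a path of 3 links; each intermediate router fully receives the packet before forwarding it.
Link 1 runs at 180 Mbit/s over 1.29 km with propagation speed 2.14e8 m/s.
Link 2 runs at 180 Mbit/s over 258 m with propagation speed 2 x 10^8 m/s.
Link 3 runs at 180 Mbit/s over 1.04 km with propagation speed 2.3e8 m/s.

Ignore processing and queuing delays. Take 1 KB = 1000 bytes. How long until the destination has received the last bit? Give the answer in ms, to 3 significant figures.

L = 42400 bits.
Transmission delay per hop = L/R = 42400/180000000 = 0.235556 ms; 3 hops → 0.706667 ms.
Propagation delays (d/s per hop): 0.00602804, 0.00129, 0.00452174 ms; sum = 0.0118398 ms.
End-to-end = 0.719 ms.

0.719 ms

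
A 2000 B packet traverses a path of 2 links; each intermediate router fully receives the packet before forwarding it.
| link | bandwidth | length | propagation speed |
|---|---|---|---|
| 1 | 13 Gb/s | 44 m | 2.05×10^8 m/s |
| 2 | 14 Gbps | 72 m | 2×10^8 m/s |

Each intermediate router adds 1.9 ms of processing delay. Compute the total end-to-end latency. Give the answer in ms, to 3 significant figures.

L = 2000 × 8 = 16000 bits.
Transmission delays (L/R per hop): 0.00123077, 0.00114286 ms; sum = 0.00237363 ms.
Propagation delays (d/s per hop): 0.000214634, 0.00036 ms; sum = 0.000574634 ms.
Processing at 1 router(s): 1 × 1.9 ms = 1.9 ms.
End-to-end = 1.90 ms.

1.90 ms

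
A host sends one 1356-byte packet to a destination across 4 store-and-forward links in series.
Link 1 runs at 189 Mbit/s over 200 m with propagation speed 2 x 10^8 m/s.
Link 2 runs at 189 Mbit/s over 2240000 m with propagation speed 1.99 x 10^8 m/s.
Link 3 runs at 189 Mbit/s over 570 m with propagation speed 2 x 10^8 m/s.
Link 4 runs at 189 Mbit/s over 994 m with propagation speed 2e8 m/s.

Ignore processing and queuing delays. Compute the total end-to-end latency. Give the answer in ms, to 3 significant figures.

L = 1356 × 8 = 10848 bits.
Transmission delay per hop = L/R = 10848/189000000 = 0.0573968 ms; 4 hops → 0.229587 ms.
Propagation delays (d/s per hop): 0.001, 11.2563, 0.00285, 0.00497 ms; sum = 11.2651 ms.
End-to-end = 11.5 ms.

11.5 ms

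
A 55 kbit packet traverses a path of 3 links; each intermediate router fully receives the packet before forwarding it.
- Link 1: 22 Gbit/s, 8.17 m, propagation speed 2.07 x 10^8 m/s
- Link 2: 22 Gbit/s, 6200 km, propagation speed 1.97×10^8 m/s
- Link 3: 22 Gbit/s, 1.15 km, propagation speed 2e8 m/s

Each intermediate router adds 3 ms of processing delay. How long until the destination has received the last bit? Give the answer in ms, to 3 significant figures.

L = 55000 bits.
Transmission delay per hop = L/R = 55000/22000000000 = 0.0025 ms; 3 hops → 0.0075 ms.
Propagation delays (d/s per hop): 3.94686e-05, 31.4721, 0.00575 ms; sum = 31.4779 ms.
Processing at 2 router(s): 2 × 3 ms = 6 ms.
End-to-end = 37.5 ms.

37.5 ms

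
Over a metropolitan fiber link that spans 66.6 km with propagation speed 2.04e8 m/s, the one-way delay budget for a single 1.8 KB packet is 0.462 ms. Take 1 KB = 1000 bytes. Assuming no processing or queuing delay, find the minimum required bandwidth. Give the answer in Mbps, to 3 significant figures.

106 Mbps

L = 14400 bits.
Propagation delay = 66600 / 204000000 = 0.326471 ms.
Transmission budget = 0.462 − 0.326471 = 0.135529 ms.
R ≥ L / t_tx = 14400 bits / 0.000135529 s = 106 Mbps.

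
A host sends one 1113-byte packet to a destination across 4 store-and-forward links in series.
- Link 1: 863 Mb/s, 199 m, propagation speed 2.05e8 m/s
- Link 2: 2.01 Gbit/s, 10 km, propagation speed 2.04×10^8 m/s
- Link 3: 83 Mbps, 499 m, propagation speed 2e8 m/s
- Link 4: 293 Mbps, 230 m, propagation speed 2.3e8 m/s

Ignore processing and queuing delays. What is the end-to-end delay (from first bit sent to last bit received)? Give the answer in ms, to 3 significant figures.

L = 1113 × 8 = 8904 bits.
Transmission delays (L/R per hop): 0.0103175, 0.00442985, 0.107277, 0.0303891 ms; sum = 0.152414 ms.
Propagation delays (d/s per hop): 0.000970732, 0.0490196, 0.002495, 0.001 ms; sum = 0.0534853 ms.
End-to-end = 0.206 ms.

0.206 ms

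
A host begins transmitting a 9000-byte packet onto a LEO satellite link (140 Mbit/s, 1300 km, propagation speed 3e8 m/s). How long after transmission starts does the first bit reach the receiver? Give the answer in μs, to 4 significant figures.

First bit experiences only propagation delay: d/s = 1300000/300000000 = 4333 μs.

4333 μs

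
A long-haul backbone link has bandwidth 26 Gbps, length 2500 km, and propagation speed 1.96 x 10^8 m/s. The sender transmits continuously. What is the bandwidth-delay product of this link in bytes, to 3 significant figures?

41500000 bytes

Propagation delay = 2500000 / 196000000 = 0.0127551 s.
BDP = R × t_prop = 26000000000 × 0.0127551 = 331633000 bits.
In bytes: 331633000/8 = 41500000 bytes.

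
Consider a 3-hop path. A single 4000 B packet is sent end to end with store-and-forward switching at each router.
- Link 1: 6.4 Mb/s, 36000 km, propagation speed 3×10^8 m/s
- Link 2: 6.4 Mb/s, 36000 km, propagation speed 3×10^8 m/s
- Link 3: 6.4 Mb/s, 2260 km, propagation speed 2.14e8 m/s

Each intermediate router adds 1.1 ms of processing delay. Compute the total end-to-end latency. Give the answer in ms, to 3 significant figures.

268 ms

L = 4000 × 8 = 32000 bits.
Transmission delay per hop = L/R = 32000/6400000 = 5 ms; 3 hops → 15 ms.
Propagation delays (d/s per hop): 120, 120, 10.5607 ms; sum = 250.561 ms.
Processing at 2 router(s): 2 × 1.1 ms = 2.2 ms.
End-to-end = 268 ms.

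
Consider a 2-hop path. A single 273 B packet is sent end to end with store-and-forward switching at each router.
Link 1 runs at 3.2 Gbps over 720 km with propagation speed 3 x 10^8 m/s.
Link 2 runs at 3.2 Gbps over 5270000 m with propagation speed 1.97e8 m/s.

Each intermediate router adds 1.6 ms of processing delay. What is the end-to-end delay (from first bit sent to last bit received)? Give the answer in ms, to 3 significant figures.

L = 273 × 8 = 2184 bits.
Transmission delay per hop = L/R = 2184/3200000000 = 0.0006825 ms; 2 hops → 0.001365 ms.
Propagation delays (d/s per hop): 2.4, 26.7513 ms; sum = 29.1513 ms.
Processing at 1 router(s): 1 × 1.6 ms = 1.6 ms.
End-to-end = 30.8 ms.

30.8 ms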